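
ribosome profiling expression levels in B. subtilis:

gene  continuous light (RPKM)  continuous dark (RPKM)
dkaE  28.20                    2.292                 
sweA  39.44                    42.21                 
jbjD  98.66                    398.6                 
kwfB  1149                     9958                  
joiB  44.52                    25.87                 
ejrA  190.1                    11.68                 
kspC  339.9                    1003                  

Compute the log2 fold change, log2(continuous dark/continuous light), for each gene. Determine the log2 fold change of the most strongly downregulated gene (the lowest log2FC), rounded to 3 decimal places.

-4.025

log2(2.292/28.20) = -3.621  (dkaE)
log2(42.21/39.44) = 0.098  (sweA)
log2(398.6/98.66) = 2.014  (jbjD)
log2(9958/1149) = 3.115  (kwfB)
log2(25.87/44.52) = -0.783  (joiB)
log2(11.68/190.1) = -4.025  (ejrA)
log2(1003/339.9) = 1.561  (kspC)
ejrA is most strongly downregulated.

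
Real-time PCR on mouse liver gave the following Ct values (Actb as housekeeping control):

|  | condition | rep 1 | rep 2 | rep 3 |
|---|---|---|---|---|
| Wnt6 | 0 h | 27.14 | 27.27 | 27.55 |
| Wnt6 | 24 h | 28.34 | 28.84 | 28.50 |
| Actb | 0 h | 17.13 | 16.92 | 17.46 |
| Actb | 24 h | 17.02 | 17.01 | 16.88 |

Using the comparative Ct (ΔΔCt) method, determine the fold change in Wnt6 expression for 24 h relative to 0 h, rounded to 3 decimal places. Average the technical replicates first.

0.369

Mean Ct: Wnt6 0 h 27.320; Wnt6 24 h 28.560; Actb 0 h 17.170; Actb 24 h 16.970
ΔCt(0 h) = 27.320 − 17.170 = 10.150
ΔCt(24 h) = 28.560 − 16.970 = 11.590
ΔΔCt = 11.590 − 10.150 = 1.440
Fold change = 2^(−1.440) = 0.3686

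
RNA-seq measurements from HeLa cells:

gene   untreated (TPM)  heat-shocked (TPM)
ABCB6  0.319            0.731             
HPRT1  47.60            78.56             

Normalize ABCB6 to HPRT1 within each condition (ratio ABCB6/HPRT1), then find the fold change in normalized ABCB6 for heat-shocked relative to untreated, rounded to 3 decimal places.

ABCB6/HPRT1 (untreated) = 0.319 / 47.60 = 0.0067017
ABCB6/HPRT1 (heat-shocked) = 0.731 / 78.56 = 0.009305
Fold change = 0.009305 / 0.0067017 = 1.3885

1.388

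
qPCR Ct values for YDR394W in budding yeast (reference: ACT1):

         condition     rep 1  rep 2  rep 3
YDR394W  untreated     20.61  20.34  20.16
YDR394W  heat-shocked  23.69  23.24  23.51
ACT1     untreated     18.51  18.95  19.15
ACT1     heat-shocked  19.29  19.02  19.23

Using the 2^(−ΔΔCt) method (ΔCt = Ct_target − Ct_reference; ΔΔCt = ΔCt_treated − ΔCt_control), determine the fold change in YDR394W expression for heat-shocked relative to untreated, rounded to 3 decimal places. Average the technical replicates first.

0.144

Mean Ct: YDR394W untreated 20.370; YDR394W heat-shocked 23.480; ACT1 untreated 18.870; ACT1 heat-shocked 19.180
ΔCt(untreated) = 20.370 − 18.870 = 1.500
ΔCt(heat-shocked) = 23.480 − 19.180 = 4.300
ΔΔCt = 4.300 − 1.500 = 2.800
Fold change = 2^(−2.800) = 0.1436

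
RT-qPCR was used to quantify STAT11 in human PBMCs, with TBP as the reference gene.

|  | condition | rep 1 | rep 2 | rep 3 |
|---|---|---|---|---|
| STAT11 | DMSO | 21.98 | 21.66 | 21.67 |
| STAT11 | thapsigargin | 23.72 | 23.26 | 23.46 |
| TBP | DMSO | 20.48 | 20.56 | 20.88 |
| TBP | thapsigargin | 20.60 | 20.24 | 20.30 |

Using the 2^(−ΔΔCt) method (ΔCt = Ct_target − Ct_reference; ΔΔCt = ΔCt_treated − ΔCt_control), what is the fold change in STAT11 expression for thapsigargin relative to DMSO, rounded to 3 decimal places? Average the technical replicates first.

Mean Ct: STAT11 DMSO 21.770; STAT11 thapsigargin 23.480; TBP DMSO 20.640; TBP thapsigargin 20.380
ΔCt(DMSO) = 21.770 − 20.640 = 1.130
ΔCt(thapsigargin) = 23.480 − 20.380 = 3.100
ΔΔCt = 3.100 − 1.130 = 1.970
Fold change = 2^(−1.970) = 0.2553

0.255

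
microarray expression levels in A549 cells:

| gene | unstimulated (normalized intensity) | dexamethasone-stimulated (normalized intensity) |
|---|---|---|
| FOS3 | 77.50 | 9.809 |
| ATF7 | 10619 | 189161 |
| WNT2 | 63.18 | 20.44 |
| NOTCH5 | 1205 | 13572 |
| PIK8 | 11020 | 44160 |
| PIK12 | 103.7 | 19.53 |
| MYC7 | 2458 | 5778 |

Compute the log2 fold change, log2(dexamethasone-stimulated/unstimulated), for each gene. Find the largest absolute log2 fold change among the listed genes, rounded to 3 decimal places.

log2(9.809/77.50) = -2.982  (FOS3)
log2(189161/10619) = 4.155  (ATF7)
log2(20.44/63.18) = -1.628  (WNT2)
log2(13572/1205) = 3.494  (NOTCH5)
log2(44160/11020) = 2.003  (PIK8)
log2(19.53/103.7) = -2.409  (PIK12)
log2(5778/2458) = 1.233  (MYC7)
The largest magnitude belongs to ATF7.

4.155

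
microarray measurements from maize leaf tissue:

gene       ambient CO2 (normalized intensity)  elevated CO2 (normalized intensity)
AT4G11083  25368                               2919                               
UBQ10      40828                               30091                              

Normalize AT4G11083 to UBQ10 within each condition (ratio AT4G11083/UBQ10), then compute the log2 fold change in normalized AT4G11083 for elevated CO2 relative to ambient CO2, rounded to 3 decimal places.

AT4G11083/UBQ10 (ambient CO2) = 25368 / 40828 = 0.62134
AT4G11083/UBQ10 (elevated CO2) = 2919 / 30091 = 0.097006
Fold change = 0.097006 / 0.62134 = 0.1561
log2(0.1561) = -2.6792

-2.679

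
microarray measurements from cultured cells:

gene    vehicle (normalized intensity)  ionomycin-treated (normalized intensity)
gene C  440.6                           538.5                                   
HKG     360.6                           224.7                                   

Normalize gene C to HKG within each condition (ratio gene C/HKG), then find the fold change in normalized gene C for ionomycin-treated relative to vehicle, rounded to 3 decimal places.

1.961

gene C/HKG (vehicle) = 440.6 / 360.6 = 1.2219
gene C/HKG (ionomycin-treated) = 538.5 / 224.7 = 2.3965
Fold change = 2.3965 / 1.2219 = 1.9614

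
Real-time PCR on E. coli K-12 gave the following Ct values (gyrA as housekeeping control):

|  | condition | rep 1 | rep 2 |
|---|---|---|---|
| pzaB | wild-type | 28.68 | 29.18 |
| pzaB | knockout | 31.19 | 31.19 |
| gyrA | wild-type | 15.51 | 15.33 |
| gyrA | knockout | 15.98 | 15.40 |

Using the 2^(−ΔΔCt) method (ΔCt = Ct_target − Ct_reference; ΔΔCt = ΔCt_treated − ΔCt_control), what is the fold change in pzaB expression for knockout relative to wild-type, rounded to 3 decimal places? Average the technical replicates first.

0.252

Mean Ct: pzaB wild-type 28.930; pzaB knockout 31.190; gyrA wild-type 15.420; gyrA knockout 15.690
ΔCt(wild-type) = 28.930 − 15.420 = 13.510
ΔCt(knockout) = 31.190 − 15.690 = 15.500
ΔΔCt = 15.500 − 13.510 = 1.990
Fold change = 2^(−1.990) = 0.2517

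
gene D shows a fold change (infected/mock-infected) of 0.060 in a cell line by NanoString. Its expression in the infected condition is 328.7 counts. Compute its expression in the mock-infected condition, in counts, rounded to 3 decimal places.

mock-infected expression = 328.7 / 0.060 = 5478.333

5478.333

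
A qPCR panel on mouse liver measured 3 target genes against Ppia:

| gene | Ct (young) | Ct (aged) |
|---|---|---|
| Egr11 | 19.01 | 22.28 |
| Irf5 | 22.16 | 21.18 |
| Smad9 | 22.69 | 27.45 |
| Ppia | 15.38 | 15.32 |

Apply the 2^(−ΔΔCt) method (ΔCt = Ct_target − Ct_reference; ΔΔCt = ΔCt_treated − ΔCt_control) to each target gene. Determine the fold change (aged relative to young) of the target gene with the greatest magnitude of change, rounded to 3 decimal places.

Egr11: ΔΔCt = (22.28−15.32) − (19.01−15.38) = 6.96 − 3.63 = 3.33; fold change = 2^-3.33 = 0.099
Irf5: ΔΔCt = (21.18−15.32) − (22.16−15.38) = 5.86 − 6.78 = -0.92; fold change = 2^0.92 = 1.892
Smad9: ΔΔCt = (27.45−15.32) − (22.69−15.38) = 12.13 − 7.31 = 4.82; fold change = 2^-4.82 = 0.035
Smad9 has the largest |ΔΔCt| = 4.82.

0.035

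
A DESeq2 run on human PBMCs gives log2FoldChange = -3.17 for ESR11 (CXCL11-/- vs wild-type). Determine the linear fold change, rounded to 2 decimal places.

Fold change = 2^(-3.17) = 0.111
That is, ESR11 drops to 11.1% of the wild-type level.

0.11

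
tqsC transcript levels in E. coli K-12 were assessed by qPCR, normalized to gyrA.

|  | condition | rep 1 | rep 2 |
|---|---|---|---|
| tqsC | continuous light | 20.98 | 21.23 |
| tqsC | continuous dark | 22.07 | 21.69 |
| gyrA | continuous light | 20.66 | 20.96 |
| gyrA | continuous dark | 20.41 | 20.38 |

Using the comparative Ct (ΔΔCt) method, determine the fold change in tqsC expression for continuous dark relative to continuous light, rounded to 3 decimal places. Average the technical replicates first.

Mean Ct: tqsC continuous light 21.105; tqsC continuous dark 21.880; gyrA continuous light 20.810; gyrA continuous dark 20.395
ΔCt(continuous light) = 21.105 − 20.810 = 0.295
ΔCt(continuous dark) = 21.880 − 20.395 = 1.485
ΔΔCt = 1.485 − 0.295 = 1.190
Fold change = 2^(−1.190) = 0.4383

0.438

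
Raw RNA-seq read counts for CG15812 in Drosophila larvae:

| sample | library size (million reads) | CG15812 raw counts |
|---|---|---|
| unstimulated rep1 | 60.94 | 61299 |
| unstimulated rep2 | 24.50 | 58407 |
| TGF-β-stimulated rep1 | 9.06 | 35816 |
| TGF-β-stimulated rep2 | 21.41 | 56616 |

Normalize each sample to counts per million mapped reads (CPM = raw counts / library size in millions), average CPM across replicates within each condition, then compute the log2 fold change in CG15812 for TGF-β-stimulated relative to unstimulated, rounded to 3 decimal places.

CPM(unstimulated rep1) = 61299 / 60.94 = 1005.8910
CPM(unstimulated rep2) = 58407 / 24.50 = 2383.9592
CPM(TGF-β-stimulated rep1) = 35816 / 9.06 = 3953.2009
CPM(TGF-β-stimulated rep2) = 56616 / 21.41 = 2644.3718
mean CPM(unstimulated) = 1694.9251; mean CPM(TGF-β-stimulated) = 3298.7863
Fold change = 3298.7863 / 1694.9251 = 1.94627
log2(1.94627) = 0.9607

0.961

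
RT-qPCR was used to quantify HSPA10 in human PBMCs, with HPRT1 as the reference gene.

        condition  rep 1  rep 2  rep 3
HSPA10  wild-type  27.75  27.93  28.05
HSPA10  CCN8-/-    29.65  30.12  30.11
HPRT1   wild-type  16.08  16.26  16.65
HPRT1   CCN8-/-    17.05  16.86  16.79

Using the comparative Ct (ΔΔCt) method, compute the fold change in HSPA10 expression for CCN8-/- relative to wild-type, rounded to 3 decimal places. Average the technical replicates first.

0.358

Mean Ct: HSPA10 wild-type 27.910; HSPA10 CCN8-/- 29.960; HPRT1 wild-type 16.330; HPRT1 CCN8-/- 16.900
ΔCt(wild-type) = 27.910 − 16.330 = 11.580
ΔCt(CCN8-/-) = 29.960 − 16.900 = 13.060
ΔΔCt = 13.060 − 11.580 = 1.480
Fold change = 2^(−1.480) = 0.3585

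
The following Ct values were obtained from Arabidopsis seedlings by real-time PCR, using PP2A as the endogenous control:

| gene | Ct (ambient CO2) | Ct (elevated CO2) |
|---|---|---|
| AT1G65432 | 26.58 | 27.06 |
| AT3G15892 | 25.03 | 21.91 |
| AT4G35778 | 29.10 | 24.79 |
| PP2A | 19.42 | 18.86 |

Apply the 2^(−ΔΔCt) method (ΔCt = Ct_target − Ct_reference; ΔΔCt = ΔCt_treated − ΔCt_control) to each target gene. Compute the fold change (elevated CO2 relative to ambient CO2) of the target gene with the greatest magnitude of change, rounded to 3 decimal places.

13.454

AT1G65432: ΔΔCt = (27.06−18.86) − (26.58−19.42) = 8.20 − 7.16 = 1.04; fold change = 2^-1.04 = 0.486
AT3G15892: ΔΔCt = (21.91−18.86) − (25.03−19.42) = 3.05 − 5.61 = -2.56; fold change = 2^2.56 = 5.897
AT4G35778: ΔΔCt = (24.79−18.86) − (29.10−19.42) = 5.93 − 9.68 = -3.75; fold change = 2^3.75 = 13.454
AT4G35778 has the largest |ΔΔCt| = 3.75.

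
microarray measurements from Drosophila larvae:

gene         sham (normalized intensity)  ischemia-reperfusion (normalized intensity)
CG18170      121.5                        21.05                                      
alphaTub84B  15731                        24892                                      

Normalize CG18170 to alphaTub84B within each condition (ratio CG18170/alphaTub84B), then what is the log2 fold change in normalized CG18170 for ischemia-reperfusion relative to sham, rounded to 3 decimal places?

-3.191

CG18170/alphaTub84B (sham) = 121.5 / 15731 = 0.0077236
CG18170/alphaTub84B (ischemia-reperfusion) = 21.05 / 24892 = 0.00084565
Fold change = 0.00084565 / 0.0077236 = 0.1095
log2(0.1095) = -3.1911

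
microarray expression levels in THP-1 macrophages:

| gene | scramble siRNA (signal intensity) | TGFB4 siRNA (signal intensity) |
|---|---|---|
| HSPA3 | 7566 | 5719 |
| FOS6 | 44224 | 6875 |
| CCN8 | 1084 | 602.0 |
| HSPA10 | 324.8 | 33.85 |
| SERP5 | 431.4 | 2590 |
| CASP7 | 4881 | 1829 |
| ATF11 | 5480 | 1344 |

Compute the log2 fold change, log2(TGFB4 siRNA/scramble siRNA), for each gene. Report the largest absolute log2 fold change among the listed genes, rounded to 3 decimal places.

3.262

log2(5719/7566) = -0.404  (HSPA3)
log2(6875/44224) = -2.685  (FOS6)
log2(602.0/1084) = -0.849  (CCN8)
log2(33.85/324.8) = -3.262  (HSPA10)
log2(2590/431.4) = 2.586  (SERP5)
log2(1829/4881) = -1.416  (CASP7)
log2(1344/5480) = -2.028  (ATF11)
The largest magnitude belongs to HSPA10.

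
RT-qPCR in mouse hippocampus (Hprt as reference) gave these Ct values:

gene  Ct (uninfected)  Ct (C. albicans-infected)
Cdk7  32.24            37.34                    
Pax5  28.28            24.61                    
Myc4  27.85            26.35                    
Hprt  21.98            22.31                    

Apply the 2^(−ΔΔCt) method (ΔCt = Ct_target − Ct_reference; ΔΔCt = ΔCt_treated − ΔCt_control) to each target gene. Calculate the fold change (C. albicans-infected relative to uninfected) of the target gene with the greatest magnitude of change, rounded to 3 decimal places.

0.037

Cdk7: ΔΔCt = (37.34−22.31) − (32.24−21.98) = 15.03 − 10.26 = 4.77; fold change = 2^-4.77 = 0.037
Pax5: ΔΔCt = (24.61−22.31) − (28.28−21.98) = 2.30 − 6.30 = -4.00; fold change = 2^4.00 = 16.000
Myc4: ΔΔCt = (26.35−22.31) − (27.85−21.98) = 4.04 − 5.87 = -1.83; fold change = 2^1.83 = 3.555
Cdk7 has the largest |ΔΔCt| = 4.77.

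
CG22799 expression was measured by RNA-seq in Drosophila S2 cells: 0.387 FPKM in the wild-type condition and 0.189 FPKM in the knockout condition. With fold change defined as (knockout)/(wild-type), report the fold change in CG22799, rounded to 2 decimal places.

Fold change = 0.189 / 0.387 = 0.488
CG22799 is downregulated.

0.49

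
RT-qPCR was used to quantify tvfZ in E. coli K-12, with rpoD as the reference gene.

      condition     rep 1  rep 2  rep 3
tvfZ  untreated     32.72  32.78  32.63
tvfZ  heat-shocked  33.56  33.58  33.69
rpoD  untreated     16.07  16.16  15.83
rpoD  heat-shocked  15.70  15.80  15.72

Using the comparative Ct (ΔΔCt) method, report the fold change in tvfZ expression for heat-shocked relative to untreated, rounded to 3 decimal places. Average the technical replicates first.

Mean Ct: tvfZ untreated 32.710; tvfZ heat-shocked 33.610; rpoD untreated 16.020; rpoD heat-shocked 15.740
ΔCt(untreated) = 32.710 − 16.020 = 16.690
ΔCt(heat-shocked) = 33.610 − 15.740 = 17.870
ΔΔCt = 17.870 − 16.690 = 1.180
Fold change = 2^(−1.180) = 0.4414

0.441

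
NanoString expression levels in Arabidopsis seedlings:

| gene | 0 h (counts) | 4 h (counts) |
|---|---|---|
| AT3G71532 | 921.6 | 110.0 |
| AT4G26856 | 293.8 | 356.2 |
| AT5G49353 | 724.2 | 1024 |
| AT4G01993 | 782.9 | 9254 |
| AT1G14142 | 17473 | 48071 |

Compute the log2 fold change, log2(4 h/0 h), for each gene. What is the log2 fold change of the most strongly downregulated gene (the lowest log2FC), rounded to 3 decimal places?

-3.067

log2(110.0/921.6) = -3.067  (AT3G71532)
log2(356.2/293.8) = 0.278  (AT4G26856)
log2(1024/724.2) = 0.500  (AT5G49353)
log2(9254/782.9) = 3.563  (AT4G01993)
log2(48071/17473) = 1.460  (AT1G14142)
AT3G71532 is most strongly downregulated.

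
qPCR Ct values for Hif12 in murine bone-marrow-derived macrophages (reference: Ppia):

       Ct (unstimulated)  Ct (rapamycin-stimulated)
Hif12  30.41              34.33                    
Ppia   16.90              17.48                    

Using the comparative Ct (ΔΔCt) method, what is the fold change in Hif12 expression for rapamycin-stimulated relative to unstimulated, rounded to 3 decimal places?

0.099

ΔCt(unstimulated) = 30.410 − 16.900 = 13.510
ΔCt(rapamycin-stimulated) = 34.330 − 17.480 = 16.850
ΔΔCt = 16.850 − 13.510 = 3.340
Fold change = 2^(−3.340) = 0.0988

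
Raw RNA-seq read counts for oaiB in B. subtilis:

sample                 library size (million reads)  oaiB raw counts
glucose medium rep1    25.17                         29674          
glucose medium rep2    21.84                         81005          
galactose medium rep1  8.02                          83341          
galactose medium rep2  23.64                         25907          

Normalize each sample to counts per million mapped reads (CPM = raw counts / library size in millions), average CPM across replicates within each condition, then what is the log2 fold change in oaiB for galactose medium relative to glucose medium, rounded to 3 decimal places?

1.233

CPM(glucose medium rep1) = 29674 / 25.17 = 1178.9432
CPM(glucose medium rep2) = 81005 / 21.84 = 3709.0201
CPM(galactose medium rep1) = 83341 / 8.02 = 10391.6459
CPM(galactose medium rep2) = 25907 / 23.64 = 1095.8968
mean CPM(glucose medium) = 2443.9817; mean CPM(galactose medium) = 5743.7713
Fold change = 5743.7713 / 2443.9817 = 2.35017
log2(2.35017) = 1.2328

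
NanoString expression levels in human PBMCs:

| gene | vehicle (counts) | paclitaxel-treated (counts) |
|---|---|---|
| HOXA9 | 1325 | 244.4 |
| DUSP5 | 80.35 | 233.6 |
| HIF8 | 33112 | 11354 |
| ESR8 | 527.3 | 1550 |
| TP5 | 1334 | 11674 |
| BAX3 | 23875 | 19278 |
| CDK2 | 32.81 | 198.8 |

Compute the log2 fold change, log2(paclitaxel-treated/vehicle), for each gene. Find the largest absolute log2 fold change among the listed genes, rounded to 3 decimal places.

3.129

log2(244.4/1325) = -2.439  (HOXA9)
log2(233.6/80.35) = 1.540  (DUSP5)
log2(11354/33112) = -1.544  (HIF8)
log2(1550/527.3) = 1.556  (ESR8)
log2(11674/1334) = 3.129  (TP5)
log2(19278/23875) = -0.309  (BAX3)
log2(198.8/32.81) = 2.599  (CDK2)
The largest magnitude belongs to TP5.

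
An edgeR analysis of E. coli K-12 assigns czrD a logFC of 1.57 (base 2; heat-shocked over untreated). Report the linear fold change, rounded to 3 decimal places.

2.969

Fold change = 2^(1.57) = 2.9690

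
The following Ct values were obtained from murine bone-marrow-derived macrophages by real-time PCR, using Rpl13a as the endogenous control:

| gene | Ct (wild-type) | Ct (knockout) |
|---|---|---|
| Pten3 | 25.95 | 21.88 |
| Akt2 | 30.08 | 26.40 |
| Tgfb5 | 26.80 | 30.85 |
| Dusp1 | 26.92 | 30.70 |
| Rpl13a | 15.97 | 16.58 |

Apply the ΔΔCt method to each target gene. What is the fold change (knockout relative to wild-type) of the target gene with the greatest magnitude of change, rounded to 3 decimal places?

Pten3: ΔΔCt = (21.88−16.58) − (25.95−15.97) = 5.30 − 9.98 = -4.68; fold change = 2^4.68 = 25.634
Akt2: ΔΔCt = (26.40−16.58) − (30.08−15.97) = 9.82 − 14.11 = -4.29; fold change = 2^4.29 = 19.562
Tgfb5: ΔΔCt = (30.85−16.58) − (26.80−15.97) = 14.27 − 10.83 = 3.44; fold change = 2^-3.44 = 0.092
Dusp1: ΔΔCt = (30.70−16.58) − (26.92−15.97) = 14.12 − 10.95 = 3.17; fold change = 2^-3.17 = 0.111
Pten3 has the largest |ΔΔCt| = 4.68.

25.634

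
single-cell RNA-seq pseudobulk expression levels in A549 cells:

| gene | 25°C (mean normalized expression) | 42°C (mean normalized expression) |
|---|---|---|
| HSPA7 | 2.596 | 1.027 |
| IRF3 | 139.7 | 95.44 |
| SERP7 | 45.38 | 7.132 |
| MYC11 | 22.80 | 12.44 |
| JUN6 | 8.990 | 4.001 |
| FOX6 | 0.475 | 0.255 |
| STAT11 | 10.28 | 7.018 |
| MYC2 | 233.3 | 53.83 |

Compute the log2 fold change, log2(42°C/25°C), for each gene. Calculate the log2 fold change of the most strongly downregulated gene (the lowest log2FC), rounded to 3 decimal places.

log2(1.027/2.596) = -1.338  (HSPA7)
log2(95.44/139.7) = -0.550  (IRF3)
log2(7.132/45.38) = -2.670  (SERP7)
log2(12.44/22.80) = -0.874  (MYC11)
log2(4.001/8.990) = -1.168  (JUN6)
log2(0.255/0.475) = -0.897  (FOX6)
log2(7.018/10.28) = -0.551  (STAT11)
log2(53.83/233.3) = -2.116  (MYC2)
SERP7 is most strongly downregulated.

-2.670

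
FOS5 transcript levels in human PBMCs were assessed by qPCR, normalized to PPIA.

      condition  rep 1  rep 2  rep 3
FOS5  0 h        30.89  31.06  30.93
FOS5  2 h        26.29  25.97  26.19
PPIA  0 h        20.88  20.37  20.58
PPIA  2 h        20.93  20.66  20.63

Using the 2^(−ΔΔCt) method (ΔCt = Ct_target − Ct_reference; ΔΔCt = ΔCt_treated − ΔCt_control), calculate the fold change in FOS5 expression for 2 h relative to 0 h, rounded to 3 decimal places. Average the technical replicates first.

30.696

Mean Ct: FOS5 0 h 30.960; FOS5 2 h 26.150; PPIA 0 h 20.610; PPIA 2 h 20.740
ΔCt(0 h) = 30.960 − 20.610 = 10.350
ΔCt(2 h) = 26.150 − 20.740 = 5.410
ΔΔCt = 5.410 − 10.350 = -4.940
Fold change = 2^(−(-4.940)) = 2^4.940 = 30.6965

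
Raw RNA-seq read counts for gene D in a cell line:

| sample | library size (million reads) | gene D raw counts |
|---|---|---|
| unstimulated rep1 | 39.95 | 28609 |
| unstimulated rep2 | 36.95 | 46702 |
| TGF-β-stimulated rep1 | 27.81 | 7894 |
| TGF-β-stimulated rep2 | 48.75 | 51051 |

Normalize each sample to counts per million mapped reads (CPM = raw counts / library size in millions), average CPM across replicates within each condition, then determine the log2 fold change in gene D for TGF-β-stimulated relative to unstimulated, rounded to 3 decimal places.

-0.573

CPM(unstimulated rep1) = 28609 / 39.95 = 716.1202
CPM(unstimulated rep2) = 46702 / 36.95 = 1263.9242
CPM(TGF-β-stimulated rep1) = 7894 / 27.81 = 283.8547
CPM(TGF-β-stimulated rep2) = 51051 / 48.75 = 1047.2000
mean CPM(unstimulated) = 990.0222; mean CPM(TGF-β-stimulated) = 665.5274
Fold change = 665.5274 / 990.0222 = 0.67223
log2(0.67223) = -0.5730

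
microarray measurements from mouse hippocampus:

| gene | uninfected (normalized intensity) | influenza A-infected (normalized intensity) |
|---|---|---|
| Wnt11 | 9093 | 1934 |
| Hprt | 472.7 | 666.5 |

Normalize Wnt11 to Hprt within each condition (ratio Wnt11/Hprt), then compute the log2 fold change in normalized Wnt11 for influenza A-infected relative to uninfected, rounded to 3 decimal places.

Wnt11/Hprt (uninfected) = 9093 / 472.7 = 19.236
Wnt11/Hprt (influenza A-infected) = 1934 / 666.5 = 2.9017
Fold change = 2.9017 / 19.236 = 0.1508
log2(0.1508) = -2.7288

-2.729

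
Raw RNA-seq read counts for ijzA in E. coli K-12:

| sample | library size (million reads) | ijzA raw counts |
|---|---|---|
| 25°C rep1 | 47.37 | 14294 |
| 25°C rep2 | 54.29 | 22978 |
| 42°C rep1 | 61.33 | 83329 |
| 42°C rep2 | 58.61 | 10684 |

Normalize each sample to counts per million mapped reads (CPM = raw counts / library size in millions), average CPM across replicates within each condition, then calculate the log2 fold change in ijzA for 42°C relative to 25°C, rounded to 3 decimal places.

1.088

CPM(25°C rep1) = 14294 / 47.37 = 301.7522
CPM(25°C rep2) = 22978 / 54.29 = 423.2455
CPM(42°C rep1) = 83329 / 61.33 = 1358.6988
CPM(42°C rep2) = 10684 / 58.61 = 182.2897
mean CPM(25°C) = 362.4988; mean CPM(42°C) = 770.4943
Fold change = 770.4943 / 362.4988 = 2.12551
log2(2.12551) = 1.0878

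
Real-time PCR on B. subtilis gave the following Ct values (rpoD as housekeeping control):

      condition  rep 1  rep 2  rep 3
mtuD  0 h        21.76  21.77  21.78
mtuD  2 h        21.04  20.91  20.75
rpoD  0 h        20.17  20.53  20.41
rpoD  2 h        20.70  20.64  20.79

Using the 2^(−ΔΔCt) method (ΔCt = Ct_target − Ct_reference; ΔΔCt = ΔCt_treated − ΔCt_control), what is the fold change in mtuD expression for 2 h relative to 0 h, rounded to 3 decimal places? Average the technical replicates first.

2.313

Mean Ct: mtuD 0 h 21.770; mtuD 2 h 20.900; rpoD 0 h 20.370; rpoD 2 h 20.710
ΔCt(0 h) = 21.770 − 20.370 = 1.400
ΔCt(2 h) = 20.900 − 20.710 = 0.190
ΔΔCt = 0.190 − 1.400 = -1.210
Fold change = 2^(−(-1.210)) = 2^1.210 = 2.3134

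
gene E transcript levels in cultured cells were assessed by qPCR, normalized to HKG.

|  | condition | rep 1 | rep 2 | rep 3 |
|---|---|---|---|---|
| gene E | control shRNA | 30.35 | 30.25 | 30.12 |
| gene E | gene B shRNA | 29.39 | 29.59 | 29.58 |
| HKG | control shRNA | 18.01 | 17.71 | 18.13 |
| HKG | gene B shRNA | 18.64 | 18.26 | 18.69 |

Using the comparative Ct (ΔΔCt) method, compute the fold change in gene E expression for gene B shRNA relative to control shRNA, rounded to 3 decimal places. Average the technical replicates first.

Mean Ct: gene E control shRNA 30.240; gene E gene B shRNA 29.520; HKG control shRNA 17.950; HKG gene B shRNA 18.530
ΔCt(control shRNA) = 30.240 − 17.950 = 12.290
ΔCt(gene B shRNA) = 29.520 − 18.530 = 10.990
ΔΔCt = 10.990 − 12.290 = -1.300
Fold change = 2^(−(-1.300)) = 2^1.300 = 2.4623

2.462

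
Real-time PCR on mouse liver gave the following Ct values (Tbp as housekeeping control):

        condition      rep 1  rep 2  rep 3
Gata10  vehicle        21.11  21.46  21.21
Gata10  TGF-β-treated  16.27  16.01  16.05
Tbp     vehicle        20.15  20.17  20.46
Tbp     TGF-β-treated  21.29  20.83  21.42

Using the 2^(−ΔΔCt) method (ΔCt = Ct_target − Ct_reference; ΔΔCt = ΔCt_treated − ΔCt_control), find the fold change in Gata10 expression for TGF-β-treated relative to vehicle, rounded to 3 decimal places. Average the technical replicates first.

67.182

Mean Ct: Gata10 vehicle 21.260; Gata10 TGF-β-treated 16.110; Tbp vehicle 20.260; Tbp TGF-β-treated 21.180
ΔCt(vehicle) = 21.260 − 20.260 = 1.000
ΔCt(TGF-β-treated) = 16.110 − 21.180 = -5.070
ΔΔCt = -5.070 − 1.000 = -6.070
Fold change = 2^(−(-6.070)) = 2^6.070 = 67.1819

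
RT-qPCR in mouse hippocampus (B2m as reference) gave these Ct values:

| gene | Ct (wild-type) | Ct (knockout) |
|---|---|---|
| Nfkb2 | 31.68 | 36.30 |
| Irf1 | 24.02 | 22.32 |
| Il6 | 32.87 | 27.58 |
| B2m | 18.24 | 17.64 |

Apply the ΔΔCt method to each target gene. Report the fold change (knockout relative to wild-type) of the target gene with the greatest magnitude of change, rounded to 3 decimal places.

Nfkb2: ΔΔCt = (36.30−17.64) − (31.68−18.24) = 18.66 − 13.44 = 5.22; fold change = 2^-5.22 = 0.027
Irf1: ΔΔCt = (22.32−17.64) − (24.02−18.24) = 4.68 − 5.78 = -1.10; fold change = 2^1.10 = 2.144
Il6: ΔΔCt = (27.58−17.64) − (32.87−18.24) = 9.94 − 14.63 = -4.69; fold change = 2^4.69 = 25.813
Nfkb2 has the largest |ΔΔCt| = 5.22.

0.027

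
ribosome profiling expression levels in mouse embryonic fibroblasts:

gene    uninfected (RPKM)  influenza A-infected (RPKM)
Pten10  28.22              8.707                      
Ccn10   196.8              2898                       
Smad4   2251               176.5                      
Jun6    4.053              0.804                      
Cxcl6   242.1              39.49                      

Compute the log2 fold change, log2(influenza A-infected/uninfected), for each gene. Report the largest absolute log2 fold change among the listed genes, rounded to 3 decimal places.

3.880

log2(8.707/28.22) = -1.696  (Pten10)
log2(2898/196.8) = 3.880  (Ccn10)
log2(176.5/2251) = -3.673  (Smad4)
log2(0.804/4.053) = -2.334  (Jun6)
log2(39.49/242.1) = -2.616  (Cxcl6)
The largest magnitude belongs to Ccn10.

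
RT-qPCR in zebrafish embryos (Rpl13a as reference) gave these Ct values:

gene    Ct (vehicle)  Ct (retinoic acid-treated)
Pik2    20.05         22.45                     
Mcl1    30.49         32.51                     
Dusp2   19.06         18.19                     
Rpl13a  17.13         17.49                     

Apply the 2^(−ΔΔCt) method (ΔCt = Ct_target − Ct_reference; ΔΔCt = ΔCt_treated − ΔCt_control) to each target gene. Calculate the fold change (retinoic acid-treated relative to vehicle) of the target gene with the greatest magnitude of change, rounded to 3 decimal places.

Pik2: ΔΔCt = (22.45−17.49) − (20.05−17.13) = 4.96 − 2.92 = 2.04; fold change = 2^-2.04 = 0.243
Mcl1: ΔΔCt = (32.51−17.49) − (30.49−17.13) = 15.02 − 13.36 = 1.66; fold change = 2^-1.66 = 0.316
Dusp2: ΔΔCt = (18.19−17.49) − (19.06−17.13) = 0.70 − 1.93 = -1.23; fold change = 2^1.23 = 2.346
Pik2 has the largest |ΔΔCt| = 2.04.

0.243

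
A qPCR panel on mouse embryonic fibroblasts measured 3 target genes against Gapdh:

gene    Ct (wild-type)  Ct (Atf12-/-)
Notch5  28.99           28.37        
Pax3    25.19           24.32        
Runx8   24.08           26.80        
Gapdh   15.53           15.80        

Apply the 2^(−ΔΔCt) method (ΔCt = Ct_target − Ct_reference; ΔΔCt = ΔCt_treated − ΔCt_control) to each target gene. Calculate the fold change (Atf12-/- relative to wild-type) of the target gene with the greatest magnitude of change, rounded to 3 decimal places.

0.183

Notch5: ΔΔCt = (28.37−15.80) − (28.99−15.53) = 12.57 − 13.46 = -0.89; fold change = 2^0.89 = 1.853
Pax3: ΔΔCt = (24.32−15.80) − (25.19−15.53) = 8.52 − 9.66 = -1.14; fold change = 2^1.14 = 2.204
Runx8: ΔΔCt = (26.80−15.80) − (24.08−15.53) = 11.00 − 8.55 = 2.45; fold change = 2^-2.45 = 0.183
Runx8 has the largest |ΔΔCt| = 2.45.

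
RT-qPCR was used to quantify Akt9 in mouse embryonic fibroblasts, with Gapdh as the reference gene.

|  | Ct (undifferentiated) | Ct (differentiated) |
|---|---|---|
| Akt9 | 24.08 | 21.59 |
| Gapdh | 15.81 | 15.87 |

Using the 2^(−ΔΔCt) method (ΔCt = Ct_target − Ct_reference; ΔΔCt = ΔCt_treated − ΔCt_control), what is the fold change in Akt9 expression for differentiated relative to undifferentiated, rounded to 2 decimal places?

5.86

ΔCt(undifferentiated) = 24.080 − 15.810 = 8.270
ΔCt(differentiated) = 21.590 − 15.870 = 5.720
ΔΔCt = 5.720 − 8.270 = -2.550
Fold change = 2^(−(-2.550)) = 2^2.550 = 5.856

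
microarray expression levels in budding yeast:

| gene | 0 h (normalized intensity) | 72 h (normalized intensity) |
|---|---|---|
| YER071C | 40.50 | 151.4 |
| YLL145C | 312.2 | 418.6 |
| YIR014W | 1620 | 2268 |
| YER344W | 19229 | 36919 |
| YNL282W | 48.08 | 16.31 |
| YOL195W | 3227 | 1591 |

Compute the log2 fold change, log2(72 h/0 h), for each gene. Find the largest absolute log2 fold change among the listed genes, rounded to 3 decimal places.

log2(151.4/40.50) = 1.902  (YER071C)
log2(418.6/312.2) = 0.423  (YLL145C)
log2(2268/1620) = 0.485  (YIR014W)
log2(36919/19229) = 0.941  (YER344W)
log2(16.31/48.08) = -1.560  (YNL282W)
log2(1591/3227) = -1.020  (YOL195W)
The largest magnitude belongs to YER071C.

1.902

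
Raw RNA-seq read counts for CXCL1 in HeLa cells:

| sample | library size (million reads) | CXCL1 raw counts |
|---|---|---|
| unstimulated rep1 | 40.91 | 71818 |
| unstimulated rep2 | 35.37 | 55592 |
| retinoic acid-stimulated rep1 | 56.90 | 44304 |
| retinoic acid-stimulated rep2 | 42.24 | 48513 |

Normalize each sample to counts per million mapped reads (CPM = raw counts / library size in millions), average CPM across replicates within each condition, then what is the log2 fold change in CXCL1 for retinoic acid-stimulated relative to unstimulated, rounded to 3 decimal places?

CPM(unstimulated rep1) = 71818 / 40.91 = 1755.5121
CPM(unstimulated rep2) = 55592 / 35.37 = 1571.7275
CPM(retinoic acid-stimulated rep1) = 44304 / 56.90 = 778.6292
CPM(retinoic acid-stimulated rep2) = 48513 / 42.24 = 1148.5085
mean CPM(unstimulated) = 1663.6198; mean CPM(retinoic acid-stimulated) = 963.5688
Fold change = 963.5688 / 1663.6198 = 0.57920
log2(0.57920) = -0.7879

-0.788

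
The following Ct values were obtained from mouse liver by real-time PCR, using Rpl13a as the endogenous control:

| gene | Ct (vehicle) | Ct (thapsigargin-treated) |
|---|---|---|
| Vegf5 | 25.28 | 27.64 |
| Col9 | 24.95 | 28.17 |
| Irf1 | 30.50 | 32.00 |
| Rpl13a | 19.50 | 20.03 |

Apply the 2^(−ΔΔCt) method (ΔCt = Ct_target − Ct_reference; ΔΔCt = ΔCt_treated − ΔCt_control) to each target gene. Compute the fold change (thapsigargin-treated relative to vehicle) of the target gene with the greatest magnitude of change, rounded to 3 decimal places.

0.155

Vegf5: ΔΔCt = (27.64−20.03) − (25.28−19.50) = 7.61 − 5.78 = 1.83; fold change = 2^-1.83 = 0.281
Col9: ΔΔCt = (28.17−20.03) − (24.95−19.50) = 8.14 − 5.45 = 2.69; fold change = 2^-2.69 = 0.155
Irf1: ΔΔCt = (32.00−20.03) − (30.50−19.50) = 11.97 − 11.00 = 0.97; fold change = 2^-0.97 = 0.511
Col9 has the largest |ΔΔCt| = 2.69.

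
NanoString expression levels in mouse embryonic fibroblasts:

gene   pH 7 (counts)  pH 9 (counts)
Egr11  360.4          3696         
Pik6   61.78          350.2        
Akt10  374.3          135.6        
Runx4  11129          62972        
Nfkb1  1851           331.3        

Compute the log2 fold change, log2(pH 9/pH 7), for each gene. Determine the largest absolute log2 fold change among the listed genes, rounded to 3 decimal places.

log2(3696/360.4) = 3.358  (Egr11)
log2(350.2/61.78) = 2.503  (Pik6)
log2(135.6/374.3) = -1.465  (Akt10)
log2(62972/11129) = 2.500  (Runx4)
log2(331.3/1851) = -2.482  (Nfkb1)
The largest magnitude belongs to Egr11.

3.358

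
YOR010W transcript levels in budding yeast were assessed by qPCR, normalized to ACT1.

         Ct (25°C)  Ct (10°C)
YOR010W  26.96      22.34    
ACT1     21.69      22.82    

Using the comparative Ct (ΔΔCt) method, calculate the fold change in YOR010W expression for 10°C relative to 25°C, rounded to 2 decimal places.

53.82

ΔCt(25°C) = 26.960 − 21.690 = 5.270
ΔCt(10°C) = 22.340 − 22.820 = -0.480
ΔΔCt = -0.480 − 5.270 = -5.750
Fold change = 2^(−(-5.750)) = 2^5.750 = 53.817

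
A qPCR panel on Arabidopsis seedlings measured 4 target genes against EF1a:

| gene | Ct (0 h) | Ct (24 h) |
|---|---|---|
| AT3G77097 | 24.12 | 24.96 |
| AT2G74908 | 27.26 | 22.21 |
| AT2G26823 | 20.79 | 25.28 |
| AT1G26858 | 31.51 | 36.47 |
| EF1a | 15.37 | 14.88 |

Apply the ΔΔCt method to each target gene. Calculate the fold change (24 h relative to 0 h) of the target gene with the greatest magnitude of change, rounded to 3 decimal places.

AT3G77097: ΔΔCt = (24.96−14.88) − (24.12−15.37) = 10.08 − 8.75 = 1.33; fold change = 2^-1.33 = 0.398
AT2G74908: ΔΔCt = (22.21−14.88) − (27.26−15.37) = 7.33 − 11.89 = -4.56; fold change = 2^4.56 = 23.588
AT2G26823: ΔΔCt = (25.28−14.88) − (20.79−15.37) = 10.40 − 5.42 = 4.98; fold change = 2^-4.98 = 0.032
AT1G26858: ΔΔCt = (36.47−14.88) − (31.51−15.37) = 21.59 − 16.14 = 5.45; fold change = 2^-5.45 = 0.023
AT1G26858 has the largest |ΔΔCt| = 5.45.

0.023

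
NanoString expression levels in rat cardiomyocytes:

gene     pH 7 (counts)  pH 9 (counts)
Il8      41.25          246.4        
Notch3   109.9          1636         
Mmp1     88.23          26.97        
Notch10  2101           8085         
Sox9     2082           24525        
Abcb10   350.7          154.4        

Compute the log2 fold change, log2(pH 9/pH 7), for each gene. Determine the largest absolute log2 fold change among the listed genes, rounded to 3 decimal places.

3.896

log2(246.4/41.25) = 2.579  (Il8)
log2(1636/109.9) = 3.896  (Notch3)
log2(26.97/88.23) = -1.710  (Mmp1)
log2(8085/2101) = 1.944  (Notch10)
log2(24525/2082) = 3.558  (Sox9)
log2(154.4/350.7) = -1.184  (Abcb10)
The largest magnitude belongs to Notch3.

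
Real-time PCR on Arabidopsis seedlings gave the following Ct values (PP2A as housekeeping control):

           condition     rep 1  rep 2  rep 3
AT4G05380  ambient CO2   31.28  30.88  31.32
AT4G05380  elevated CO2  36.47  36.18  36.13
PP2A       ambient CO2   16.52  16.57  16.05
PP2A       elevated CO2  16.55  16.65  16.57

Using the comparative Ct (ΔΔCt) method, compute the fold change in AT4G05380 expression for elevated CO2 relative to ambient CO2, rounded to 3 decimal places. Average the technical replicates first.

Mean Ct: AT4G05380 ambient CO2 31.160; AT4G05380 elevated CO2 36.260; PP2A ambient CO2 16.380; PP2A elevated CO2 16.590
ΔCt(ambient CO2) = 31.160 − 16.380 = 14.780
ΔCt(elevated CO2) = 36.260 − 16.590 = 19.670
ΔΔCt = 19.670 − 14.780 = 4.890
Fold change = 2^(−4.890) = 0.0337

0.034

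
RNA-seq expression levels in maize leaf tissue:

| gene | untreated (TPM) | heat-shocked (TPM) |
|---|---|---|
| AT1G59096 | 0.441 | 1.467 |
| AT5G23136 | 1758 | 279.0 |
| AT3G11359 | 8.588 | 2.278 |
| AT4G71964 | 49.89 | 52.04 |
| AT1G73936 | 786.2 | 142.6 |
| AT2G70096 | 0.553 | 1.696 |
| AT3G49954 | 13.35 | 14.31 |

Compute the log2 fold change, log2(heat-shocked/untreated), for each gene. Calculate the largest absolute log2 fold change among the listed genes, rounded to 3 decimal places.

log2(1.467/0.441) = 1.734  (AT1G59096)
log2(279.0/1758) = -2.656  (AT5G23136)
log2(2.278/8.588) = -1.915  (AT3G11359)
log2(52.04/49.89) = 0.061  (AT4G71964)
log2(142.6/786.2) = -2.463  (AT1G73936)
log2(1.696/0.553) = 1.617  (AT2G70096)
log2(14.31/13.35) = 0.100  (AT3G49954)
The largest magnitude belongs to AT5G23136.

2.656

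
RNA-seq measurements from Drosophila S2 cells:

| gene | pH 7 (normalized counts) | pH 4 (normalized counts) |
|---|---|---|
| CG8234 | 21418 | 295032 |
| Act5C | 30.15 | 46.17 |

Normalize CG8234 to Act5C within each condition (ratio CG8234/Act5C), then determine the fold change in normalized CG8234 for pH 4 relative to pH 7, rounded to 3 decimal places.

CG8234/Act5C (pH 7) = 21418 / 30.15 = 710.38
CG8234/Act5C (pH 4) = 295032 / 46.17 = 6390.1
Fold change = 6390.1 / 710.38 = 8.9953

8.995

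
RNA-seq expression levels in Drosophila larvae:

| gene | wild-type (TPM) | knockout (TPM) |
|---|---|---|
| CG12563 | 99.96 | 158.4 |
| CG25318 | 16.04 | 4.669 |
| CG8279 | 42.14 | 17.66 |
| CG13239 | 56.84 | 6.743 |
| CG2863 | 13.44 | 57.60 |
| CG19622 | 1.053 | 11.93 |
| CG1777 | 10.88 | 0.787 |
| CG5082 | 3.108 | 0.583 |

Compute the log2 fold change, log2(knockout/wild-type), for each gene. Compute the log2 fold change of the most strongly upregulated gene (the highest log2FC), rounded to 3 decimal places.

log2(158.4/99.96) = 0.664  (CG12563)
log2(4.669/16.04) = -1.780  (CG25318)
log2(17.66/42.14) = -1.255  (CG8279)
log2(6.743/56.84) = -3.075  (CG13239)
log2(57.60/13.44) = 2.100  (CG2863)
log2(11.93/1.053) = 3.502  (CG19622)
log2(0.787/10.88) = -3.789  (CG1777)
log2(0.583/3.108) = -2.414  (CG5082)
CG19622 is most strongly upregulated.

3.502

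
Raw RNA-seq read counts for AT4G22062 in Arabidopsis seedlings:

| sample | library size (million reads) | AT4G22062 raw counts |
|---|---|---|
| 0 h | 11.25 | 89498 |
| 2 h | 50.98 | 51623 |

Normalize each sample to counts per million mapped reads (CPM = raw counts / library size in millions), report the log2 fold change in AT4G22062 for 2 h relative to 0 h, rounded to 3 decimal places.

-2.974

CPM(0 h) = 89498 / 11.25 = 7955.3778
CPM(2 h) = 51623 / 50.98 = 1012.6128
Fold change = 1012.6128 / 7955.3778 = 0.12729
log2(0.12729) = -2.9738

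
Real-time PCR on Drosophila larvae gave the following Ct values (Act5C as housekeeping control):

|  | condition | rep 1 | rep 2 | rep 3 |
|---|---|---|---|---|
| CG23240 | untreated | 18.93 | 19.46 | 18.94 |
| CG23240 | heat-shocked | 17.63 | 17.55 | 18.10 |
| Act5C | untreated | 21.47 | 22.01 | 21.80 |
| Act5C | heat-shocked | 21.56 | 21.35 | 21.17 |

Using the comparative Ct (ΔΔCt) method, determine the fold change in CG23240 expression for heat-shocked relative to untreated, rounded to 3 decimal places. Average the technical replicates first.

Mean Ct: CG23240 untreated 19.110; CG23240 heat-shocked 17.760; Act5C untreated 21.760; Act5C heat-shocked 21.360
ΔCt(untreated) = 19.110 − 21.760 = -2.650
ΔCt(heat-shocked) = 17.760 − 21.360 = -3.600
ΔΔCt = -3.600 − (-2.650) = -0.950
Fold change = 2^(−(-0.950)) = 2^0.950 = 1.9319

1.932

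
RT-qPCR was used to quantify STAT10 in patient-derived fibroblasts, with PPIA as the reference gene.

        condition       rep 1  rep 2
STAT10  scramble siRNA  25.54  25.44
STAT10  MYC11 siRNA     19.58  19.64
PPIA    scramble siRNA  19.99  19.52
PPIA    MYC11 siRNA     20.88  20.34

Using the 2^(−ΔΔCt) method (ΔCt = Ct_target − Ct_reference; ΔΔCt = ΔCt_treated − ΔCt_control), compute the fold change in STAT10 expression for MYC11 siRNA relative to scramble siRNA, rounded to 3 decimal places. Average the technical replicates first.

Mean Ct: STAT10 scramble siRNA 25.490; STAT10 MYC11 siRNA 19.610; PPIA scramble siRNA 19.755; PPIA MYC11 siRNA 20.610
ΔCt(scramble siRNA) = 25.490 − 19.755 = 5.735
ΔCt(MYC11 siRNA) = 19.610 − 20.610 = -1.000
ΔΔCt = -1.000 − 5.735 = -6.735
Fold change = 2^(−(-6.735)) = 2^6.735 = 106.5214

106.521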